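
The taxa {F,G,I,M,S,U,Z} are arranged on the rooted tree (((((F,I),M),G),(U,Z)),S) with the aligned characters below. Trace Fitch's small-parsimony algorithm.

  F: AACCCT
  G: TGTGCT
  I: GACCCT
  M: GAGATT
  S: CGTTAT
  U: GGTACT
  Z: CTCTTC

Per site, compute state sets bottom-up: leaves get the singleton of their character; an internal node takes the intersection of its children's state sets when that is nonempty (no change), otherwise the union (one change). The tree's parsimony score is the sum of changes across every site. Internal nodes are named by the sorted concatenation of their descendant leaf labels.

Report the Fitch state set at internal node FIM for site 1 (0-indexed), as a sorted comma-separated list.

A

site 0, node FI: F={A} ∪ I={G} → {A,G} (+1)
site 0, node FIM: FI={A,G} ∩ M={G} → {G} (+0)
site 0, node FGIM: FIM={G} ∪ G={T} → {G,T} (+1)
site 0, node UZ: U={G} ∪ Z={C} → {C,G} (+1)
site 0, node FGIMUZ: FGIM={G,T} ∩ UZ={C,G} → {G} (+0)
site 0, node FGIMSUZ: FGIMUZ={G} ∪ S={C} → {C,G} (+1)
site 1, node FI: F={A} ∩ I={A} → {A} (+0)
site 1, node FIM: FI={A} ∩ M={A} → {A} (+0)
site 1, node FGIM: FIM={A} ∪ G={G} → {A,G} (+1)
site 1, node UZ: U={G} ∪ Z={T} → {G,T} (+1)
site 1, node FGIMUZ: FGIM={A,G} ∩ UZ={G,T} → {G} (+0)
site 1, node FGIMSUZ: FGIMUZ={G} ∩ S={G} → {G} (+0)
site 2, node FI: F={C} ∩ I={C} → {C} (+0)
site 2, node FIM: FI={C} ∪ M={G} → {C,G} (+1)
site 2, node FGIM: FIM={C,G} ∪ G={T} → {C,G,T} (+1)
site 2, node UZ: U={T} ∪ Z={C} → {C,T} (+1)
site 2, node FGIMUZ: FGIM={C,G,T} ∩ UZ={C,T} → {C,T} (+0)
site 2, node FGIMSUZ: FGIMUZ={C,T} ∩ S={T} → {T} (+0)
site 3, node FI: F={C} ∩ I={C} → {C} (+0)
site 3, node FIM: FI={C} ∪ M={A} → {A,C} (+1)
site 3, node FGIM: FIM={A,C} ∪ G={G} → {A,C,G} (+1)
site 3, node UZ: U={A} ∪ Z={T} → {A,T} (+1)
site 3, node FGIMUZ: FGIM={A,C,G} ∩ UZ={A,T} → {A} (+0)
site 3, node FGIMSUZ: FGIMUZ={A} ∪ S={T} → {A,T} (+1)
site 4, node FI: F={C} ∩ I={C} → {C} (+0)
site 4, node FIM: FI={C} ∪ M={T} → {C,T} (+1)
site 4, node FGIM: FIM={C,T} ∩ G={C} → {C} (+0)
site 4, node UZ: U={C} ∪ Z={T} → {C,T} (+1)
site 4, node FGIMUZ: FGIM={C} ∩ UZ={C,T} → {C} (+0)
site 4, node FGIMSUZ: FGIMUZ={C} ∪ S={A} → {A,C} (+1)
site 5, node FI: F={T} ∩ I={T} → {T} (+0)
site 5, node FIM: FI={T} ∩ M={T} → {T} (+0)
site 5, node FGIM: FIM={T} ∩ G={T} → {T} (+0)
site 5, node UZ: U={T} ∪ Z={C} → {C,T} (+1)
site 5, node FGIMUZ: FGIM={T} ∩ UZ={C,T} → {T} (+0)
site 5, node FGIMSUZ: FGIMUZ={T} ∩ S={T} → {T} (+0)
per-site changes: [4, 2, 3, 4, 3, 1]; total = 17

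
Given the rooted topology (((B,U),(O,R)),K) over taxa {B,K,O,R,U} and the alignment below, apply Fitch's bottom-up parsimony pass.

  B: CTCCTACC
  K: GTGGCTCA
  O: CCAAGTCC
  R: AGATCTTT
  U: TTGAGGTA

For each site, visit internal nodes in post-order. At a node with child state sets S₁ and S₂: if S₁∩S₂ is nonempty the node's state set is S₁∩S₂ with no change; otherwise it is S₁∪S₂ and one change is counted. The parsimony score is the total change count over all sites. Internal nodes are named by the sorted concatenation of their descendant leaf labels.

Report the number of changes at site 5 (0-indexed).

[col 0] BU: children B:{C}, U:{T} ∪→ {C,T}; cost 1
[col 0] OR: children O:{C}, R:{A} ∪→ {A,C}; cost 1
[col 0] BORU: children BU:{C,T}, OR:{A,C} ∩→ {C}; cost 0
[col 0] BKORU: children BORU:{C}, K:{G} ∪→ {C,G}; cost 1
[col 1] BU: children B:{T}, U:{T} ∩→ {T}; cost 0
[col 1] OR: children O:{C}, R:{G} ∪→ {C,G}; cost 1
[col 1] BORU: children BU:{T}, OR:{C,G} ∪→ {C,G,T}; cost 1
[col 1] BKORU: children BORU:{C,G,T}, K:{T} ∩→ {T}; cost 0
[col 2] BU: children B:{C}, U:{G} ∪→ {C,G}; cost 1
[col 2] OR: children O:{A}, R:{A} ∩→ {A}; cost 0
[col 2] BORU: children BU:{C,G}, OR:{A} ∪→ {A,C,G}; cost 1
[col 2] BKORU: children BORU:{A,C,G}, K:{G} ∩→ {G}; cost 0
[col 3] BU: children B:{C}, U:{A} ∪→ {A,C}; cost 1
[col 3] OR: children O:{A}, R:{T} ∪→ {A,T}; cost 1
[col 3] BORU: children BU:{A,C}, OR:{A,T} ∩→ {A}; cost 0
[col 3] BKORU: children BORU:{A}, K:{G} ∪→ {A,G}; cost 1
[col 4] BU: children B:{T}, U:{G} ∪→ {G,T}; cost 1
[col 4] OR: children O:{G}, R:{C} ∪→ {C,G}; cost 1
[col 4] BORU: children BU:{G,T}, OR:{C,G} ∩→ {G}; cost 0
[col 4] BKORU: children BORU:{G}, K:{C} ∪→ {C,G}; cost 1
[col 5] BU: children B:{A}, U:{G} ∪→ {A,G}; cost 1
[col 5] OR: children O:{T}, R:{T} ∩→ {T}; cost 0
[col 5] BORU: children BU:{A,G}, OR:{T} ∪→ {A,G,T}; cost 1
[col 5] BKORU: children BORU:{A,G,T}, K:{T} ∩→ {T}; cost 0
[col 6] BU: children B:{C}, U:{T} ∪→ {C,T}; cost 1
[col 6] OR: children O:{C}, R:{T} ∪→ {C,T}; cost 1
[col 6] BORU: children BU:{C,T}, OR:{C,T} ∩→ {C,T}; cost 0
[col 6] BKORU: children BORU:{C,T}, K:{C} ∩→ {C}; cost 0
[col 7] BU: children B:{C}, U:{A} ∪→ {A,C}; cost 1
[col 7] OR: children O:{C}, R:{T} ∪→ {C,T}; cost 1
[col 7] BORU: children BU:{A,C}, OR:{C,T} ∩→ {C}; cost 0
[col 7] BKORU: children BORU:{C}, K:{A} ∪→ {A,C}; cost 1
per-site changes: [3, 2, 2, 3, 3, 2, 2, 3]; total = 20

2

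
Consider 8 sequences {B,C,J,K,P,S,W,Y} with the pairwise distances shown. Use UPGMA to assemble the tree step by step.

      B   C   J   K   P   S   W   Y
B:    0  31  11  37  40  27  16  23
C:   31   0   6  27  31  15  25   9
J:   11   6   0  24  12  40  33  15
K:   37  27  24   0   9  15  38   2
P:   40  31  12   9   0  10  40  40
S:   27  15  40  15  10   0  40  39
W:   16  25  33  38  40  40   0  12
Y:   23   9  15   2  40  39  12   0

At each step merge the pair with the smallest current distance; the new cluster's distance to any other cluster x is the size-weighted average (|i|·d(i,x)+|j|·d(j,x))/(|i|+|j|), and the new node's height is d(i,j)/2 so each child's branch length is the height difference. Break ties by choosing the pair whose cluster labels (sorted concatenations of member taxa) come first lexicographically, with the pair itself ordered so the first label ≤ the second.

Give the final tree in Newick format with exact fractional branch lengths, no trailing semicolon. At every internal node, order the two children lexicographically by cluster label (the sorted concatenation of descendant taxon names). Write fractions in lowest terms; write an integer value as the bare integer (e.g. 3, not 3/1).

((B:8,W:8):55/8,(((C:3,J:3):51/8,(K:1,Y:1):67/8):51/16,(P:5,S:5):121/16):37/16)

step 1: merge (K,Y) at d=2; branch lengths K→1, Y→1; new cluster KY
  updated: d(B,KY)=30, d(C,KY)=18, d(J,KY)=39/2, d(KY,P)=49/2, d(KY,S)=27, d(KY,W)=25
step 2: merge (C,J) at d=6; branch lengths C→3, J→3; new cluster CJ
  updated: d(B,CJ)=21, d(CJ,KY)=75/4, d(CJ,P)=43/2, d(CJ,S)=55/2, d(CJ,W)=29
step 3: merge (P,S) at d=10; branch lengths P→5, S→5; new cluster PS
  updated: d(B,PS)=67/2, d(CJ,PS)=49/2, d(KY,PS)=103/4, d(PS,W)=40
step 4: merge (B,W) at d=16; branch lengths B→8, W→8; new cluster BW
  updated: d(BW,CJ)=25, d(BW,KY)=55/2, d(BW,PS)=147/4
step 5: merge (CJ,KY) at d=75/4; branch lengths CJ→51/8, KY→67/8; new cluster CJKY
  updated: d(BW,CJKY)=105/4, d(CJKY,PS)=201/8
step 6: merge (CJKY,PS) at d=201/8; branch lengths CJKY→51/16, PS→121/16; new cluster CJKPSY
  updated: d(BW,CJKPSY)=119/4
step 7: merge (BW,CJKPSY) at d=119/4; branch lengths BW→55/8, CJKPSY→37/16; new cluster BCJKPSWY
final tree: ((B:8,W:8):55/8,(((C:3,J:3):51/8,(K:1,Y:1):67/8):51/16,(P:5,S:5):121/16):37/16)
total length: 1099/16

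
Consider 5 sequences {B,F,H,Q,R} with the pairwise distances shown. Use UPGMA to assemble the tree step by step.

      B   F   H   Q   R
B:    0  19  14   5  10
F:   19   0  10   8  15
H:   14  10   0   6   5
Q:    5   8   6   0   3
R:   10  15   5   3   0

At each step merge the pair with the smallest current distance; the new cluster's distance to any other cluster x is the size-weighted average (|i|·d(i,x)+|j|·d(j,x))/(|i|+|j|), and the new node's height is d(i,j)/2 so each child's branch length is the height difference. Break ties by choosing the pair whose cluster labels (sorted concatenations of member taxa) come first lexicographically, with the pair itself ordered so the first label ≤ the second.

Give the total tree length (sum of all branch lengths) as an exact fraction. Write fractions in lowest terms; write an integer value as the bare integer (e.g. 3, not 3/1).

iteration 1: select Q,R (d=3); attach at lengths (3/2, 3/2); label the merged cluster QR
  updated: d(B,QR)=15/2, d(F,QR)=23/2, d(H,QR)=11/2
iteration 2: select H,QR (d=11/2); attach at lengths (11/4, 5/4); label the merged cluster HQR
  updated: d(B,HQR)=29/3, d(F,HQR)=11
iteration 3: select B,HQR (d=29/3); attach at lengths (29/6, 25/12); label the merged cluster BHQR
  updated: d(BHQR,F)=13
iteration 4: select BHQR,F (d=13); attach at lengths (5/3, 13/2); label the merged cluster BFHQR
final tree: ((B:29/6,(H:11/4,(Q:3/2,R:3/2):5/4):25/12):5/3,F:13/2)
total length: 265/12

265/12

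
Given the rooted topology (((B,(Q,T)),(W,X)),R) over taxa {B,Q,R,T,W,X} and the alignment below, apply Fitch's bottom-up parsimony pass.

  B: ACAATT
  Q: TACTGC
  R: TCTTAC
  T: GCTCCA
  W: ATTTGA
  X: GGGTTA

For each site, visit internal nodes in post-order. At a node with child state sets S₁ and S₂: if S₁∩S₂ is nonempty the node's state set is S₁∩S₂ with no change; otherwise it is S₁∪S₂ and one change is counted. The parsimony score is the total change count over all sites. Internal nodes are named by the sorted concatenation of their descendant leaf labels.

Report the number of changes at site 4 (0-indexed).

site 0, node QT: Q={T} ∪ T={G} → {G,T} (+1)
site 0, node BQT: B={A} ∪ QT={G,T} → {A,G,T} (+1)
site 0, node WX: W={A} ∪ X={G} → {A,G} (+1)
site 0, node BQTWX: BQT={A,G,T} ∩ WX={A,G} → {A,G} (+0)
site 0, node BQRTWX: BQTWX={A,G} ∪ R={T} → {A,G,T} (+1)
site 1, node QT: Q={A} ∪ T={C} → {A,C} (+1)
site 1, node BQT: B={C} ∩ QT={A,C} → {C} (+0)
site 1, node WX: W={T} ∪ X={G} → {G,T} (+1)
site 1, node BQTWX: BQT={C} ∪ WX={G,T} → {C,G,T} (+1)
site 1, node BQRTWX: BQTWX={C,G,T} ∩ R={C} → {C} (+0)
site 2, node QT: Q={C} ∪ T={T} → {C,T} (+1)
site 2, node BQT: B={A} ∪ QT={C,T} → {A,C,T} (+1)
site 2, node WX: W={T} ∪ X={G} → {G,T} (+1)
site 2, node BQTWX: BQT={A,C,T} ∩ WX={G,T} → {T} (+0)
site 2, node BQRTWX: BQTWX={T} ∩ R={T} → {T} (+0)
site 3, node QT: Q={T} ∪ T={C} → {C,T} (+1)
site 3, node BQT: B={A} ∪ QT={C,T} → {A,C,T} (+1)
site 3, node WX: W={T} ∩ X={T} → {T} (+0)
site 3, node BQTWX: BQT={A,C,T} ∩ WX={T} → {T} (+0)
site 3, node BQRTWX: BQTWX={T} ∩ R={T} → {T} (+0)
site 4, node QT: Q={G} ∪ T={C} → {C,G} (+1)
site 4, node BQT: B={T} ∪ QT={C,G} → {C,G,T} (+1)
site 4, node WX: W={G} ∪ X={T} → {G,T} (+1)
site 4, node BQTWX: BQT={C,G,T} ∩ WX={G,T} → {G,T} (+0)
site 4, node BQRTWX: BQTWX={G,T} ∪ R={A} → {A,G,T} (+1)
site 5, node QT: Q={C} ∪ T={A} → {A,C} (+1)
site 5, node BQT: B={T} ∪ QT={A,C} → {A,C,T} (+1)
site 5, node WX: W={A} ∩ X={A} → {A} (+0)
site 5, node BQTWX: BQT={A,C,T} ∩ WX={A} → {A} (+0)
site 5, node BQRTWX: BQTWX={A} ∪ R={C} → {A,C} (+1)
per-site changes: [4, 3, 3, 2, 4, 3]; total = 19

4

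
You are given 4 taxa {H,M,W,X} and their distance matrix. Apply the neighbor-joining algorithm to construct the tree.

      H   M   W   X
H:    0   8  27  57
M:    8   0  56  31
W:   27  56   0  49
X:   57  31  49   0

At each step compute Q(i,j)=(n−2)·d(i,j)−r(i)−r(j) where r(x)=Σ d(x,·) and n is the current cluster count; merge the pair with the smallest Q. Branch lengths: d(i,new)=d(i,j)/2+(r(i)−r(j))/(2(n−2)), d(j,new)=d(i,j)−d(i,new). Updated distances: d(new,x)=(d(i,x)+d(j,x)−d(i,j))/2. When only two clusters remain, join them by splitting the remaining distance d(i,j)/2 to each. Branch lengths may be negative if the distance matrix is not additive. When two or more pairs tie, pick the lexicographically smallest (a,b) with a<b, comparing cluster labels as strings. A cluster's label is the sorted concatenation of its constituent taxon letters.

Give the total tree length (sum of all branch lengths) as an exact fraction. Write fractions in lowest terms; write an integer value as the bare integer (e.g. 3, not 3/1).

1. join H+M (d=8, Q=-171) ⇒ HM; edges |H|=13/4, |M|=19/4
  updated: d(HM,W)=75/2, d(HM,X)=40
2. join HM+W (d=75/2, Q=-253/2) ⇒ HMW; edges |HM|=57/4, |W|=93/4
  updated: d(HMW,X)=103/4
3. join HMW+X (d=103/4) ⇒ HMWX; edges |HMW|=103/8, |X|=103/8
final tree: (((H:13/4,M:19/4):57/4,W:93/4):103/8,X:103/8)
total length: 285/4

285/4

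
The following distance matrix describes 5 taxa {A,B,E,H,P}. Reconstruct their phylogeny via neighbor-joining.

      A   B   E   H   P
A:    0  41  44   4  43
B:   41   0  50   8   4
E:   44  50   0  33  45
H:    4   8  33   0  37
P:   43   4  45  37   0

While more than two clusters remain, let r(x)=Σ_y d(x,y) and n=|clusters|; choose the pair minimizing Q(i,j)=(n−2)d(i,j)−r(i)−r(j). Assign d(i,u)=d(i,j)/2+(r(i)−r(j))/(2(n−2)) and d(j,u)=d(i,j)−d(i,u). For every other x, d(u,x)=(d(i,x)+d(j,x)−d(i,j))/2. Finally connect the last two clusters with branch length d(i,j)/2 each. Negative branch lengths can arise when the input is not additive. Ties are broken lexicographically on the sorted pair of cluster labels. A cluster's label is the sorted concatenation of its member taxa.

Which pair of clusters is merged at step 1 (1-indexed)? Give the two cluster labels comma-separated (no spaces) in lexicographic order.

iteration 1: select B,P (d=4, Q=-220); attach at lengths (-7/3, 19/3); label the merged cluster BP
  updated: d(A,BP)=40, d(BP,E)=91/2, d(BP,H)=41/2
iteration 2: select A,H (d=4, Q=-275/2); attach at lengths (77/8, -45/8); label the merged cluster AH
  updated: d(AH,BP)=113/4, d(AH,E)=73/2
iteration 3: select AH,BP (d=113/4, Q=-441/4); attach at lengths (77/8, 149/8); label the merged cluster ABHP
  updated: d(ABHP,E)=215/8
iteration 4: select ABHP,E (d=215/8); attach at lengths (215/16, 215/16); label the merged cluster ABEHP
final tree: (((A:77/8,H:-45/8):77/8,(B:-7/3,P:19/3):149/8):215/16,E:215/16)
total length: 505/8

B,P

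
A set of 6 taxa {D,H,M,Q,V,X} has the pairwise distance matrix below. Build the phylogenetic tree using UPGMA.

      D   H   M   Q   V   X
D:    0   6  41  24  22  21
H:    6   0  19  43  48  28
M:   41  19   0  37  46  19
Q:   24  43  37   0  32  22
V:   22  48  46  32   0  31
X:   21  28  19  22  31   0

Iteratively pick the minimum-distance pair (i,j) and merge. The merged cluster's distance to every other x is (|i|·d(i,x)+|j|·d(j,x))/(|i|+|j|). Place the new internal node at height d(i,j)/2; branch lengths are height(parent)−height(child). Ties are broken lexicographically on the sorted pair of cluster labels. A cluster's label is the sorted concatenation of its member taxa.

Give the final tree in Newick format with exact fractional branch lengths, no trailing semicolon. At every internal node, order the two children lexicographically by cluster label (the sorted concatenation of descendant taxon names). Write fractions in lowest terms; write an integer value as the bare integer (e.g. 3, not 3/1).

step 1: merge (D,H) at d=6; branch lengths D→3, H→3; new cluster DH
  updated: d(DH,M)=30, d(DH,Q)=67/2, d(DH,V)=35, d(DH,X)=49/2
step 2: merge (M,X) at d=19; branch lengths M→19/2, X→19/2; new cluster MX
  updated: d(DH,MX)=109/4, d(MX,Q)=59/2, d(MX,V)=77/2
step 3: merge (DH,MX) at d=109/4; branch lengths DH→85/8, MX→33/8; new cluster DHMX
  updated: d(DHMX,Q)=63/2, d(DHMX,V)=147/4
step 4: merge (DHMX,Q) at d=63/2; branch lengths DHMX→17/8, Q→63/4; new cluster DHMQX
  updated: d(DHMQX,V)=179/5
step 5: merge (DHMQX,V) at d=179/5; branch lengths DHMQX→43/20, V→179/10; new cluster DHMQVX
final tree: ((((D:3,H:3):85/8,(M:19/2,X:19/2):33/8):17/8,Q:63/4):43/20,V:179/10)
total length: 3107/40

((((D:3,H:3):85/8,(M:19/2,X:19/2):33/8):17/8,Q:63/4):43/20,V:179/10)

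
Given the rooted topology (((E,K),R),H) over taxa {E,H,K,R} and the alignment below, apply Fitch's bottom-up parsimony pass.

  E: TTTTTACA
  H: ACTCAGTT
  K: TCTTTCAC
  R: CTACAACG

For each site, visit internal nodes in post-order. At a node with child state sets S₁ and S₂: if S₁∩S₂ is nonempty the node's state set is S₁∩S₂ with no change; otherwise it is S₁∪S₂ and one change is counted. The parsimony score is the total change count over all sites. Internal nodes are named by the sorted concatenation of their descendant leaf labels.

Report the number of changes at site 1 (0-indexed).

[col 0] EK: children E:{T}, K:{T} ∩→ {T}; cost 0
[col 0] EKR: children EK:{T}, R:{C} ∪→ {C,T}; cost 1
[col 0] EHKR: children EKR:{C,T}, H:{A} ∪→ {A,C,T}; cost 1
[col 1] EK: children E:{T}, K:{C} ∪→ {C,T}; cost 1
[col 1] EKR: children EK:{C,T}, R:{T} ∩→ {T}; cost 0
[col 1] EHKR: children EKR:{T}, H:{C} ∪→ {C,T}; cost 1
[col 2] EK: children E:{T}, K:{T} ∩→ {T}; cost 0
[col 2] EKR: children EK:{T}, R:{A} ∪→ {A,T}; cost 1
[col 2] EHKR: children EKR:{A,T}, H:{T} ∩→ {T}; cost 0
[col 3] EK: children E:{T}, K:{T} ∩→ {T}; cost 0
[col 3] EKR: children EK:{T}, R:{C} ∪→ {C,T}; cost 1
[col 3] EHKR: children EKR:{C,T}, H:{C} ∩→ {C}; cost 0
[col 4] EK: children E:{T}, K:{T} ∩→ {T}; cost 0
[col 4] EKR: children EK:{T}, R:{A} ∪→ {A,T}; cost 1
[col 4] EHKR: children EKR:{A,T}, H:{A} ∩→ {A}; cost 0
[col 5] EK: children E:{A}, K:{C} ∪→ {A,C}; cost 1
[col 5] EKR: children EK:{A,C}, R:{A} ∩→ {A}; cost 0
[col 5] EHKR: children EKR:{A}, H:{G} ∪→ {A,G}; cost 1
[col 6] EK: children E:{C}, K:{A} ∪→ {A,C}; cost 1
[col 6] EKR: children EK:{A,C}, R:{C} ∩→ {C}; cost 0
[col 6] EHKR: children EKR:{C}, H:{T} ∪→ {C,T}; cost 1
[col 7] EK: children E:{A}, K:{C} ∪→ {A,C}; cost 1
[col 7] EKR: children EK:{A,C}, R:{G} ∪→ {A,C,G}; cost 1
[col 7] EHKR: children EKR:{A,C,G}, H:{T} ∪→ {A,C,G,T}; cost 1
per-site changes: [2, 2, 1, 1, 1, 2, 2, 3]; total = 14

2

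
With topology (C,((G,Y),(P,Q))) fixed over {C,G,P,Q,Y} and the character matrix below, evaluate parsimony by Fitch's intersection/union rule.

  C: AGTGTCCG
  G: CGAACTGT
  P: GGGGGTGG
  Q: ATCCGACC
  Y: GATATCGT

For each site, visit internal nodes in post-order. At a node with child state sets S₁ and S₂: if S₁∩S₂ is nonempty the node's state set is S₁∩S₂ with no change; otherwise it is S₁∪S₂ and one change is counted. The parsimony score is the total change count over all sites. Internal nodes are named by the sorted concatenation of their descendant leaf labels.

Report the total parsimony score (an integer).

GY@0: {C} ∪ {G} = {C,G} (union, +1)
PQ@0: {G} ∪ {A} = {A,G} (union, +1)
GPQY@0: {C,G} ∩ {A,G} = {G} (intersection, +0)
CGPQY@0: {A} ∪ {G} = {A,G} (union, +1)
GY@1: {G} ∪ {A} = {A,G} (union, +1)
PQ@1: {G} ∪ {T} = {G,T} (union, +1)
GPQY@1: {A,G} ∩ {G,T} = {G} (intersection, +0)
CGPQY@1: {G} ∩ {G} = {G} (intersection, +0)
GY@2: {A} ∪ {T} = {A,T} (union, +1)
PQ@2: {G} ∪ {C} = {C,G} (union, +1)
GPQY@2: {A,T} ∪ {C,G} = {A,C,G,T} (union, +1)
CGPQY@2: {T} ∩ {A,C,G,T} = {T} (intersection, +0)
GY@3: {A} ∩ {A} = {A} (intersection, +0)
PQ@3: {G} ∪ {C} = {C,G} (union, +1)
GPQY@3: {A} ∪ {C,G} = {A,C,G} (union, +1)
CGPQY@3: {G} ∩ {A,C,G} = {G} (intersection, +0)
GY@4: {C} ∪ {T} = {C,T} (union, +1)
PQ@4: {G} ∩ {G} = {G} (intersection, +0)
GPQY@4: {C,T} ∪ {G} = {C,G,T} (union, +1)
CGPQY@4: {T} ∩ {C,G,T} = {T} (intersection, +0)
GY@5: {T} ∪ {C} = {C,T} (union, +1)
PQ@5: {T} ∪ {A} = {A,T} (union, +1)
GPQY@5: {C,T} ∩ {A,T} = {T} (intersection, +0)
CGPQY@5: {C} ∪ {T} = {C,T} (union, +1)
GY@6: {G} ∩ {G} = {G} (intersection, +0)
PQ@6: {G} ∪ {C} = {C,G} (union, +1)
GPQY@6: {G} ∩ {C,G} = {G} (intersection, +0)
CGPQY@6: {C} ∪ {G} = {C,G} (union, +1)
GY@7: {T} ∩ {T} = {T} (intersection, +0)
PQ@7: {G} ∪ {C} = {C,G} (union, +1)
GPQY@7: {T} ∪ {C,G} = {C,G,T} (union, +1)
CGPQY@7: {G} ∩ {C,G,T} = {G} (intersection, +0)
per-site changes: [3, 2, 3, 2, 2, 3, 2, 2]; total = 19

19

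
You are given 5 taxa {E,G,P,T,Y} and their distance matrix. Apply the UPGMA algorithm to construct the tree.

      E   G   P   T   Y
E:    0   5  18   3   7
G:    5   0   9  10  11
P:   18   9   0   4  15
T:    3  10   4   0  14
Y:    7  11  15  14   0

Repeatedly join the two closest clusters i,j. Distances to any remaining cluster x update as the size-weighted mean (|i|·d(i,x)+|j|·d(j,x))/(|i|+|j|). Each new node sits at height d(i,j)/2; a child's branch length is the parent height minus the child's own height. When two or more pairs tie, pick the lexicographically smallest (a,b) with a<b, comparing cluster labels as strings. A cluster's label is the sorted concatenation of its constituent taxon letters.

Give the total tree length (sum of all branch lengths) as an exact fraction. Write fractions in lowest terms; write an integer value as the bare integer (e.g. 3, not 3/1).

step 1: merge (E,T) at d=3; branch lengths E→3/2, T→3/2; new cluster ET
  updated: d(ET,G)=15/2, d(ET,P)=11, d(ET,Y)=21/2
step 2: merge (ET,G) at d=15/2; branch lengths ET→9/4, G→15/4; new cluster EGT
  updated: d(EGT,P)=31/3, d(EGT,Y)=32/3
step 3: merge (EGT,P) at d=31/3; branch lengths EGT→17/12, P→31/6; new cluster EGPT
  updated: d(EGPT,Y)=47/4
step 4: merge (EGPT,Y) at d=47/4; branch lengths EGPT→17/24, Y→47/8; new cluster EGPTY
final tree: ((((E:3/2,T:3/2):9/4,G:15/4):17/12,P:31/6):17/24,Y:47/8)
total length: 133/6

133/6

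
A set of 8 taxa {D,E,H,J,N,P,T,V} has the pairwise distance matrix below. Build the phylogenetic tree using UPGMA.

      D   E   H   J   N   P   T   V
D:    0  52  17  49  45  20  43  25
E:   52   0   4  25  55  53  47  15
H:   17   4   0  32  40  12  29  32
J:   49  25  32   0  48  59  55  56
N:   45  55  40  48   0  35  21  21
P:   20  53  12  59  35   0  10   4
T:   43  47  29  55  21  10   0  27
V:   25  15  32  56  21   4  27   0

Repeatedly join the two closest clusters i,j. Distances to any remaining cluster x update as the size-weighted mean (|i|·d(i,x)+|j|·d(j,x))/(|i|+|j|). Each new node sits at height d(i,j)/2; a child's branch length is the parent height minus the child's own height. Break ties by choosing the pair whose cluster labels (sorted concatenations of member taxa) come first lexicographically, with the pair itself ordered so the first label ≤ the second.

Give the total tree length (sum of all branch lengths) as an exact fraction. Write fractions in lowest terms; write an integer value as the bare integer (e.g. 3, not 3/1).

1. join E+H (d=4) ⇒ EH; edges |E|=2, |H|=2
  updated: d(D,EH)=69/2, d(EH,J)=57/2, d(EH,N)=95/2, d(EH,P)=65/2, d(EH,T)=38, d(EH,V)=47/2
2. join P+V (d=4) ⇒ PV; edges |P|=2, |V|=2
  updated: d(D,PV)=45/2, d(EH,PV)=28, d(J,PV)=115/2, d(N,PV)=28, d(PV,T)=37/2
3. join PV+T (d=37/2) ⇒ PTV; edges |PV|=29/4, |T|=37/4
  updated: d(D,PTV)=88/3, d(EH,PTV)=94/3, d(J,PTV)=170/3, d(N,PTV)=77/3
4. join N+PTV (d=77/3) ⇒ NPTV; edges |N|=77/6, |PTV|=43/12
  updated: d(D,NPTV)=133/4, d(EH,NPTV)=283/8, d(J,NPTV)=109/2
5. join EH+J (d=57/2) ⇒ EHJ; edges |EH|=49/4, |J|=57/4
  updated: d(D,EHJ)=118/3, d(EHJ,NPTV)=167/4
6. join D+NPTV (d=133/4) ⇒ DNPTV; edges |D|=133/8, |NPTV|=91/24
  updated: d(DNPTV,EHJ)=619/15
7. join DNPTV+EHJ (d=619/15) ⇒ DEHJNPTV; edges |DNPTV|=481/120, |EHJ|=383/60
final tree: ((D:133/8,(N:77/6,((P:2,V:2):29/4,T:37/4):43/12):91/24):481/120,((E:2,H:2):49/4,J:57/4):383/60)
total length: 3929/40

3929/40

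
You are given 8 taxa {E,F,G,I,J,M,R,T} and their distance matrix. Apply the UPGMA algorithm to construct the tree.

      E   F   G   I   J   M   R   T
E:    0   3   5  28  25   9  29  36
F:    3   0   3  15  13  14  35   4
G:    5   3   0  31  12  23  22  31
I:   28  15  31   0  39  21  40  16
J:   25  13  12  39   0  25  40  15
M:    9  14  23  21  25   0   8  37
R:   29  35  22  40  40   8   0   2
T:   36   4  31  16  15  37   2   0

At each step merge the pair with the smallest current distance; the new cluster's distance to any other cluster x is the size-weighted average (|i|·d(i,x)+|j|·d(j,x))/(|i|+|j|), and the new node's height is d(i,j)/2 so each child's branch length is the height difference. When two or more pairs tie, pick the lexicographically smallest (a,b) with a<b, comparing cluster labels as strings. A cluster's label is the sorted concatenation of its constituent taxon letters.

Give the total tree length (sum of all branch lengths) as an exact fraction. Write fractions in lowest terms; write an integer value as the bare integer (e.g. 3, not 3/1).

iteration 1: select R,T (d=2); attach at lengths (1, 1); label the merged cluster RT
  updated: d(E,RT)=65/2, d(F,RT)=39/2, d(G,RT)=53/2, d(I,RT)=28, d(J,RT)=55/2, d(M,RT)=45/2
iteration 2: select E,F (d=3); attach at lengths (3/2, 3/2); label the merged cluster EF
  updated: d(EF,G)=4, d(EF,I)=43/2, d(EF,J)=19, d(EF,M)=23/2, d(EF,RT)=26
iteration 3: select EF,G (d=4); attach at lengths (1/2, 2); label the merged cluster EFG
  updated: d(EFG,I)=74/3, d(EFG,J)=50/3, d(EFG,M)=46/3, d(EFG,RT)=157/6
iteration 4: select EFG,M (d=46/3); attach at lengths (17/3, 23/3); label the merged cluster EFGM
  updated: d(EFGM,I)=95/4, d(EFGM,J)=75/4, d(EFGM,RT)=101/4
iteration 5: select EFGM,J (d=75/4); attach at lengths (41/24, 75/8); label the merged cluster EFGJM
  updated: d(EFGJM,I)=134/5, d(EFGJM,RT)=257/10
iteration 6: select EFGJM,RT (d=257/10); attach at lengths (139/40, 237/20); label the merged cluster EFGJMRT
  updated: d(EFGJMRT,I)=190/7
iteration 7: select EFGJMRT,I (d=190/7); attach at lengths (101/140, 95/7); label the merged cluster EFGIJMRT
final tree: ((((((E:3/2,F:3/2):1/2,G:2):17/3,M:23/3):41/24,J:75/8):139/40,(R:1,T:1):237/20):101/140,I:95/7)
total length: 51689/840

51689/840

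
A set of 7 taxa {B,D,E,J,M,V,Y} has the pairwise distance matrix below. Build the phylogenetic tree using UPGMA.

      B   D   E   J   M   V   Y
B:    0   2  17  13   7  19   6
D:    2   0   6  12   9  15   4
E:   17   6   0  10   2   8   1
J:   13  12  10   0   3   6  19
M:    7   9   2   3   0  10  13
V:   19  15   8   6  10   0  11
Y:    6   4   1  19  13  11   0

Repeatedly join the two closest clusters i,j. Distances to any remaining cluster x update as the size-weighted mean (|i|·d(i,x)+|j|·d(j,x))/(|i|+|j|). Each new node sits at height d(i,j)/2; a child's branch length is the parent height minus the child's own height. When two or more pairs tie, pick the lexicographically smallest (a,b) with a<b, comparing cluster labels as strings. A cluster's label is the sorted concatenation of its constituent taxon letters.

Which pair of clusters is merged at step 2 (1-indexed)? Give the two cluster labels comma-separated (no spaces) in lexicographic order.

iteration 1: select E,Y (d=1); attach at lengths (1/2, 1/2); label the merged cluster EY
  updated: d(B,EY)=23/2, d(D,EY)=5, d(EY,J)=29/2, d(EY,M)=15/2, d(EY,V)=19/2
iteration 2: select B,D (d=2); attach at lengths (1, 1); label the merged cluster BD
  updated: d(BD,EY)=33/4, d(BD,J)=25/2, d(BD,M)=8, d(BD,V)=17
iteration 3: select J,M (d=3); attach at lengths (3/2, 3/2); label the merged cluster JM
  updated: d(BD,JM)=41/4, d(EY,JM)=11, d(JM,V)=8
iteration 4: select JM,V (d=8); attach at lengths (5/2, 4); label the merged cluster JMV
  updated: d(BD,JMV)=25/2, d(EY,JMV)=21/2
iteration 5: select BD,EY (d=33/4); attach at lengths (25/8, 29/8); label the merged cluster BDEY
  updated: d(BDEY,JMV)=23/2
iteration 6: select BDEY,JMV (d=23/2); attach at lengths (13/8, 7/4); label the merged cluster BDEJMVY
final tree: (((B:1,D:1):25/8,(E:1/2,Y:1/2):29/8):13/8,((J:3/2,M:3/2):5/2,V:4):7/4)
total length: 181/8

B,D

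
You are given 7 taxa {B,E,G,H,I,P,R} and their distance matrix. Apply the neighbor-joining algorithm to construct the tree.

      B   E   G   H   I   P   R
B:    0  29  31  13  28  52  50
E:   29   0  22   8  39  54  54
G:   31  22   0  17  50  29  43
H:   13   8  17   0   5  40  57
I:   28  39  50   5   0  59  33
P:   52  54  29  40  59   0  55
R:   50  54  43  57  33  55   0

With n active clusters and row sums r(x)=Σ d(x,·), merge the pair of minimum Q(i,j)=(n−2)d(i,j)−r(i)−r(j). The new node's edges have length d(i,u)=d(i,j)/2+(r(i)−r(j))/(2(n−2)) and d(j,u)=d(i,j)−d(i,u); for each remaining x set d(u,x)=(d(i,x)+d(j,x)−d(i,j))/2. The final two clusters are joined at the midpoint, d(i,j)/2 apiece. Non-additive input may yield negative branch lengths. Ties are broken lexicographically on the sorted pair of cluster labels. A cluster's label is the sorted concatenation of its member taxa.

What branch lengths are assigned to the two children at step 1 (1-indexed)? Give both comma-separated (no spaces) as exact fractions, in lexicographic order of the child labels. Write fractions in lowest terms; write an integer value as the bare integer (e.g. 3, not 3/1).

1. join I+R (d=33, Q=-341) ⇒ IR; edges |I|=87/10, |R|=243/10
  updated: d(B,IR)=45/2, d(E,IR)=30, d(G,IR)=30, d(H,IR)=29/2, d(IR,P)=81/2
2. join G+P (d=29, Q=-457/2) ⇒ GP; edges |G|=59/16, |P|=405/16
  updated: d(B,GP)=27, d(E,GP)=47/2, d(GP,H)=14, d(GP,IR)=83/4
3. join E+H (d=8, Q=-116) ⇒ EH; edges |E|=65/6, |H|=-17/6
  updated: d(B,EH)=17, d(EH,GP)=59/4, d(EH,IR)=73/4
4. join B+IR (d=45/2, Q=-83) ⇒ BIR; edges |B|=25/2, |IR|=10
  updated: d(BIR,EH)=51/8, d(BIR,GP)=101/8
5. join BIR+EH (d=51/8, Q=-135/4) ⇒ BEHIR; edges |BIR|=17/8, |EH|=17/4
  updated: d(BEHIR,GP)=21/2
6. join BEHIR+GP (d=21/2) ⇒ BEGHIPR; edges |BEHIR|=21/4, |GP|=21/4
final tree: (((B:25/2,(I:87/10,R:243/10):10):17/8,(E:65/6,H:-17/6):17/4):21/4,(G:59/16,P:405/16):21/4)
total length: 875/8

87/10,243/10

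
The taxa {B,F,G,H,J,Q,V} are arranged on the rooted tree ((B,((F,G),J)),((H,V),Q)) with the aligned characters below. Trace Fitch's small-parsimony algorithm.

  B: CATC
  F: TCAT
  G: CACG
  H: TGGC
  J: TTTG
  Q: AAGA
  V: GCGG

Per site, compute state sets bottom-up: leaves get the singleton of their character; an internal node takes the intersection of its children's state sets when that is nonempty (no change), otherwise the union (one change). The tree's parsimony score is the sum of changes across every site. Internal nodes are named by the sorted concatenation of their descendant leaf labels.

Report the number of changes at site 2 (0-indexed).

3

FG@0: {T} ∪ {C} = {C,T} (union, +1)
FGJ@0: {C,T} ∩ {T} = {T} (intersection, +0)
BFGJ@0: {C} ∪ {T} = {C,T} (union, +1)
HV@0: {T} ∪ {G} = {G,T} (union, +1)
HQV@0: {G,T} ∪ {A} = {A,G,T} (union, +1)
BFGHJQV@0: {C,T} ∩ {A,G,T} = {T} (intersection, +0)
FG@1: {C} ∪ {A} = {A,C} (union, +1)
FGJ@1: {A,C} ∪ {T} = {A,C,T} (union, +1)
BFGJ@1: {A} ∩ {A,C,T} = {A} (intersection, +0)
HV@1: {G} ∪ {C} = {C,G} (union, +1)
HQV@1: {C,G} ∪ {A} = {A,C,G} (union, +1)
BFGHJQV@1: {A} ∩ {A,C,G} = {A} (intersection, +0)
FG@2: {A} ∪ {C} = {A,C} (union, +1)
FGJ@2: {A,C} ∪ {T} = {A,C,T} (union, +1)
BFGJ@2: {T} ∩ {A,C,T} = {T} (intersection, +0)
HV@2: {G} ∩ {G} = {G} (intersection, +0)
HQV@2: {G} ∩ {G} = {G} (intersection, +0)
BFGHJQV@2: {T} ∪ {G} = {G,T} (union, +1)
FG@3: {T} ∪ {G} = {G,T} (union, +1)
FGJ@3: {G,T} ∩ {G} = {G} (intersection, +0)
BFGJ@3: {C} ∪ {G} = {C,G} (union, +1)
HV@3: {C} ∪ {G} = {C,G} (union, +1)
HQV@3: {C,G} ∪ {A} = {A,C,G} (union, +1)
BFGHJQV@3: {C,G} ∩ {A,C,G} = {C,G} (intersection, +0)
per-site changes: [4, 4, 3, 4]; total = 15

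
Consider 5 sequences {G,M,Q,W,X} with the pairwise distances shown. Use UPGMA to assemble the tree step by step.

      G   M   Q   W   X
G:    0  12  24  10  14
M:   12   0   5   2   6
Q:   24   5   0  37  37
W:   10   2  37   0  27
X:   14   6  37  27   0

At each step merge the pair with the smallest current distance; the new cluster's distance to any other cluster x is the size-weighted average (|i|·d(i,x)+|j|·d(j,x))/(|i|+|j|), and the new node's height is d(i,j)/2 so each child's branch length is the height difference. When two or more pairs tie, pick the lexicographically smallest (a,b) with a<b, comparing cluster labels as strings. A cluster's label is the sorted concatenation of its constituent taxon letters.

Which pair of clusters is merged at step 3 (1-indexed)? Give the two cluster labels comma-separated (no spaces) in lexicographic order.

1. join M+W (d=2) ⇒ MW; edges |M|=1, |W|=1
  updated: d(G,MW)=11, d(MW,Q)=21, d(MW,X)=33/2
2. join G+MW (d=11) ⇒ GMW; edges |G|=11/2, |MW|=9/2
  updated: d(GMW,Q)=22, d(GMW,X)=47/3
3. join GMW+X (d=47/3) ⇒ GMWX; edges |GMW|=7/3, |X|=47/6
  updated: d(GMWX,Q)=103/4
4. join GMWX+Q (d=103/4) ⇒ GMQWX; edges |GMWX|=121/24, |Q|=103/8
final tree: (((G:11/2,(M:1,W:1):9/2):7/3,X:47/6):121/24,Q:103/8)
total length: 481/12

GMW,X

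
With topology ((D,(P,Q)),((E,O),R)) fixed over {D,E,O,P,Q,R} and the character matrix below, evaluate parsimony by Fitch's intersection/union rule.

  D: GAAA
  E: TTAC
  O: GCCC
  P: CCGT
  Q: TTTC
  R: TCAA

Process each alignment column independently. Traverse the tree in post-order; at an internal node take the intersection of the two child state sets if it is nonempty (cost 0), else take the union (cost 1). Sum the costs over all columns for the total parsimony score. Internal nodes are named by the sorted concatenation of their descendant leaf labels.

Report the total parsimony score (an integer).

[col 0] PQ: children P:{C}, Q:{T} ∪→ {C,T}; cost 1
[col 0] DPQ: children D:{G}, PQ:{C,T} ∪→ {C,G,T}; cost 1
[col 0] EO: children E:{T}, O:{G} ∪→ {G,T}; cost 1
[col 0] EOR: children EO:{G,T}, R:{T} ∩→ {T}; cost 0
[col 0] DEOPQR: children DPQ:{C,G,T}, EOR:{T} ∩→ {T}; cost 0
[col 1] PQ: children P:{C}, Q:{T} ∪→ {C,T}; cost 1
[col 1] DPQ: children D:{A}, PQ:{C,T} ∪→ {A,C,T}; cost 1
[col 1] EO: children E:{T}, O:{C} ∪→ {C,T}; cost 1
[col 1] EOR: children EO:{C,T}, R:{C} ∩→ {C}; cost 0
[col 1] DEOPQR: children DPQ:{A,C,T}, EOR:{C} ∩→ {C}; cost 0
[col 2] PQ: children P:{G}, Q:{T} ∪→ {G,T}; cost 1
[col 2] DPQ: children D:{A}, PQ:{G,T} ∪→ {A,G,T}; cost 1
[col 2] EO: children E:{A}, O:{C} ∪→ {A,C}; cost 1
[col 2] EOR: children EO:{A,C}, R:{A} ∩→ {A}; cost 0
[col 2] DEOPQR: children DPQ:{A,G,T}, EOR:{A} ∩→ {A}; cost 0
[col 3] PQ: children P:{T}, Q:{C} ∪→ {C,T}; cost 1
[col 3] DPQ: children D:{A}, PQ:{C,T} ∪→ {A,C,T}; cost 1
[col 3] EO: children E:{C}, O:{C} ∩→ {C}; cost 0
[col 3] EOR: children EO:{C}, R:{A} ∪→ {A,C}; cost 1
[col 3] DEOPQR: children DPQ:{A,C,T}, EOR:{A,C} ∩→ {A,C}; cost 0
per-site changes: [3, 3, 3, 3]; total = 12

12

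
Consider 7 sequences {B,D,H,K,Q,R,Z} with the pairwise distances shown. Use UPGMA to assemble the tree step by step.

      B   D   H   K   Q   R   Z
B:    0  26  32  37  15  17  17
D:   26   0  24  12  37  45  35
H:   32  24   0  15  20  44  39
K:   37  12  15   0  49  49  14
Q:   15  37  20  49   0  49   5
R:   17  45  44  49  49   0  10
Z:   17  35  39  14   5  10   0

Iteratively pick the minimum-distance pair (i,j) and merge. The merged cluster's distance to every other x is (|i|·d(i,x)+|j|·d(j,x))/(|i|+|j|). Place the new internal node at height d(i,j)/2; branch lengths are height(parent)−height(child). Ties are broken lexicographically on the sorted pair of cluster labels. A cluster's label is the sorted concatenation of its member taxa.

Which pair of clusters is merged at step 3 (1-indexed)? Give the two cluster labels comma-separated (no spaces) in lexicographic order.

B,QZ

iteration 1: select Q,Z (d=5); attach at lengths (5/2, 5/2); label the merged cluster QZ
  updated: d(B,QZ)=16, d(D,QZ)=36, d(H,QZ)=59/2, d(K,QZ)=63/2, d(QZ,R)=59/2
iteration 2: select D,K (d=12); attach at lengths (6, 6); label the merged cluster DK
  updated: d(B,DK)=63/2, d(DK,H)=39/2, d(DK,QZ)=135/4, d(DK,R)=47
iteration 3: select B,QZ (d=16); attach at lengths (8, 11/2); label the merged cluster BQZ
  updated: d(BQZ,DK)=33, d(BQZ,H)=91/3, d(BQZ,R)=76/3
iteration 4: select DK,H (d=39/2); attach at lengths (15/4, 39/4); label the merged cluster DHK
  updated: d(BQZ,DHK)=289/9, d(DHK,R)=46
iteration 5: select BQZ,R (d=76/3); attach at lengths (14/3, 38/3); label the merged cluster BQRZ
  updated: d(BQRZ,DHK)=427/12
iteration 6: select BQRZ,DHK (d=427/12); attach at lengths (41/8, 193/24); label the merged cluster BDHKQRZ
final tree: (((B:8,(Q:5/2,Z:5/2):11/2):14/3,R:38/3):41/8,((D:6,K:6):15/4,H:39/4):193/24)
total length: 149/2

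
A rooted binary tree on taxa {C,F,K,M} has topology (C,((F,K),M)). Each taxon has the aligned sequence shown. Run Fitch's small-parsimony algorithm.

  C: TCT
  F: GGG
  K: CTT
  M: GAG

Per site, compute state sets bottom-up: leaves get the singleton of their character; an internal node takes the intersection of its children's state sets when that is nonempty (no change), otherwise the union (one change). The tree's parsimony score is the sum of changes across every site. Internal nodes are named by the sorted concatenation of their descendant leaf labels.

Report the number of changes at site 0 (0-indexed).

2

[col 0] FK: children F:{G}, K:{C} ∪→ {C,G}; cost 1
[col 0] FKM: children FK:{C,G}, M:{G} ∩→ {G}; cost 0
[col 0] CFKM: children C:{T}, FKM:{G} ∪→ {G,T}; cost 1
[col 1] FK: children F:{G}, K:{T} ∪→ {G,T}; cost 1
[col 1] FKM: children FK:{G,T}, M:{A} ∪→ {A,G,T}; cost 1
[col 1] CFKM: children C:{C}, FKM:{A,G,T} ∪→ {A,C,G,T}; cost 1
[col 2] FK: children F:{G}, K:{T} ∪→ {G,T}; cost 1
[col 2] FKM: children FK:{G,T}, M:{G} ∩→ {G}; cost 0
[col 2] CFKM: children C:{T}, FKM:{G} ∪→ {G,T}; cost 1
per-site changes: [2, 3, 2]; total = 7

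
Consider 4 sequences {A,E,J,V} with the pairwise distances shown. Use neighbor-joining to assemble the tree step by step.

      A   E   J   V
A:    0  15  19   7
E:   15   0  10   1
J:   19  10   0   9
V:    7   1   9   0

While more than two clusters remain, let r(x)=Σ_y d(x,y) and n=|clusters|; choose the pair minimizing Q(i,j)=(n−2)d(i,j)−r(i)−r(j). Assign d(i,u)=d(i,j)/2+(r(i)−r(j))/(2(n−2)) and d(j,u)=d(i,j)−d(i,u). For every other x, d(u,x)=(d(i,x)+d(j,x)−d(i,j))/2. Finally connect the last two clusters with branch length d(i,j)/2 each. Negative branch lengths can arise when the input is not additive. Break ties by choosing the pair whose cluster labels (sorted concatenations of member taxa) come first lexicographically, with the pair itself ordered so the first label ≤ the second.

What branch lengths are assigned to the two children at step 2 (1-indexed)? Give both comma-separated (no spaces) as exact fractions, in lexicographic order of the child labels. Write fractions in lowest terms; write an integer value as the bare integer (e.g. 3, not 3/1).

5/2,2

1. join A+V (d=7, Q=-44) ⇒ AV; edges |A|=19/2, |V|=-5/2
  updated: d(AV,E)=9/2, d(AV,J)=21/2
2. join AV+E (d=9/2, Q=-25) ⇒ AEV; edges |AV|=5/2, |E|=2
  updated: d(AEV,J)=8
3. join AEV+J (d=8) ⇒ AEJV; edges |AEV|=4, |J|=4
final tree: (((A:19/2,V:-5/2):5/2,E:2):4,J:4)
total length: 39/2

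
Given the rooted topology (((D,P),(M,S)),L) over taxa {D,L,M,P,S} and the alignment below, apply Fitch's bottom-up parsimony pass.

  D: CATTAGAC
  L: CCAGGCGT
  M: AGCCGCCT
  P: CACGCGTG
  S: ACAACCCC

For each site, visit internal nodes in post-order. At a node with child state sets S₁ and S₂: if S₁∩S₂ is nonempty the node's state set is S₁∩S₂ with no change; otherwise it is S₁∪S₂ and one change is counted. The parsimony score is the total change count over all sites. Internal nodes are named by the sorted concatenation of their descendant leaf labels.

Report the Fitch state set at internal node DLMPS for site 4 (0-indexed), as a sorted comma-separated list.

C,G

DP@0: {C} ∩ {C} = {C} (intersection, +0)
MS@0: {A} ∩ {A} = {A} (intersection, +0)
DMPS@0: {C} ∪ {A} = {A,C} (union, +1)
DLMPS@0: {A,C} ∩ {C} = {C} (intersection, +0)
DP@1: {A} ∩ {A} = {A} (intersection, +0)
MS@1: {G} ∪ {C} = {C,G} (union, +1)
DMPS@1: {A} ∪ {C,G} = {A,C,G} (union, +1)
DLMPS@1: {A,C,G} ∩ {C} = {C} (intersection, +0)
DP@2: {T} ∪ {C} = {C,T} (union, +1)
MS@2: {C} ∪ {A} = {A,C} (union, +1)
DMPS@2: {C,T} ∩ {A,C} = {C} (intersection, +0)
DLMPS@2: {C} ∪ {A} = {A,C} (union, +1)
DP@3: {T} ∪ {G} = {G,T} (union, +1)
MS@3: {C} ∪ {A} = {A,C} (union, +1)
DMPS@3: {G,T} ∪ {A,C} = {A,C,G,T} (union, +1)
DLMPS@3: {A,C,G,T} ∩ {G} = {G} (intersection, +0)
DP@4: {A} ∪ {C} = {A,C} (union, +1)
MS@4: {G} ∪ {C} = {C,G} (union, +1)
DMPS@4: {A,C} ∩ {C,G} = {C} (intersection, +0)
DLMPS@4: {C} ∪ {G} = {C,G} (union, +1)
DP@5: {G} ∩ {G} = {G} (intersection, +0)
MS@5: {C} ∩ {C} = {C} (intersection, +0)
DMPS@5: {G} ∪ {C} = {C,G} (union, +1)
DLMPS@5: {C,G} ∩ {C} = {C} (intersection, +0)
DP@6: {A} ∪ {T} = {A,T} (union, +1)
MS@6: {C} ∩ {C} = {C} (intersection, +0)
DMPS@6: {A,T} ∪ {C} = {A,C,T} (union, +1)
DLMPS@6: {A,C,T} ∪ {G} = {A,C,G,T} (union, +1)
DP@7: {C} ∪ {G} = {C,G} (union, +1)
MS@7: {T} ∪ {C} = {C,T} (union, +1)
DMPS@7: {C,G} ∩ {C,T} = {C} (intersection, +0)
DLMPS@7: {C} ∪ {T} = {C,T} (union, +1)
per-site changes: [1, 2, 3, 3, 3, 1, 3, 3]; total = 19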